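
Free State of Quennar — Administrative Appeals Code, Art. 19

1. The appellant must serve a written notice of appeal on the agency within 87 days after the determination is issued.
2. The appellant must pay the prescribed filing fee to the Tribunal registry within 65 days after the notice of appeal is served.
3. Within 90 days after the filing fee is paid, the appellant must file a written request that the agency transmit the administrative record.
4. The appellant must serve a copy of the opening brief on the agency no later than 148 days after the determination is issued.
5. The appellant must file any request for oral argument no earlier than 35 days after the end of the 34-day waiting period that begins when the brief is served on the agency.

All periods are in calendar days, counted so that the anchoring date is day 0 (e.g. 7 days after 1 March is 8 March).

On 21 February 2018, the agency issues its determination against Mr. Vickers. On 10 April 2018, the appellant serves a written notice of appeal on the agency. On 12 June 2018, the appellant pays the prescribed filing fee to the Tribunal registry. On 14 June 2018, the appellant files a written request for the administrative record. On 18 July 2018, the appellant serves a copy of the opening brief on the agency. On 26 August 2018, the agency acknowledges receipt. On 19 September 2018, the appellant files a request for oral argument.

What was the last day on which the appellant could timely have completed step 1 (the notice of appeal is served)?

Step 1 runs from 21 February 2018, when the determination is issued. 87 days after 21 February 2018 is 19 May 2018.

19 May 2018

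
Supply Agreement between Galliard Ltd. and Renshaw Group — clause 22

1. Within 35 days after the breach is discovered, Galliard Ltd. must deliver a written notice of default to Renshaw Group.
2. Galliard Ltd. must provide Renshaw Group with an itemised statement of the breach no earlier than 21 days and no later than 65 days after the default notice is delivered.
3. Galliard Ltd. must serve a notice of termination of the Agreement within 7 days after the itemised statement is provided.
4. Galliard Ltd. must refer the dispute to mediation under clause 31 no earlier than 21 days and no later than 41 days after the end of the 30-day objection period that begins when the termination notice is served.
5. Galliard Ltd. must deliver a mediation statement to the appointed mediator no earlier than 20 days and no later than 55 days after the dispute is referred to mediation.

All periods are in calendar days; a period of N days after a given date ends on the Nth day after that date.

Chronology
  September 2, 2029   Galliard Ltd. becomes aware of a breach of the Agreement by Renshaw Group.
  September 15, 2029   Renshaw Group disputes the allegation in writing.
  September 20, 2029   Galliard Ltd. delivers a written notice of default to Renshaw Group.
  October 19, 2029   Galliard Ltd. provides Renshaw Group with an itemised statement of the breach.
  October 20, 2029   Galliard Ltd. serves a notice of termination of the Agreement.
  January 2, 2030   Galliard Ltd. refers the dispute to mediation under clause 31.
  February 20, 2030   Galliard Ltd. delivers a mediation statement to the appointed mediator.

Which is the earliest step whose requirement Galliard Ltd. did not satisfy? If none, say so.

Step 4

Step 1 — counting 35 days from September 2, 2029 (when the breach is discovered) gives a deadline of October 7, 2029; done September 20, 2029 — timely.
Step 2 — 21 and 65 days from September 20, 2029 (when the default notice is delivered) are October 11, 2029 and November 24, 2029 respectively; done October 19, 2029 — within the window.
Step 3 — counting 7 days from October 19, 2029 (when the itemised statement is provided) gives a deadline of October 26, 2029; completed October 20, 2029, before the deadline.
Step 4 — 21 and 41 days from November 19, 2029 (end of the 30-day objection period, which began when the termination notice is served on October 20, 2029) are December 10, 2029 and December 30, 2029 respectively; January 2, 2030 is 3 days past the end of the window.
The procedure was therefore not followed at step 4.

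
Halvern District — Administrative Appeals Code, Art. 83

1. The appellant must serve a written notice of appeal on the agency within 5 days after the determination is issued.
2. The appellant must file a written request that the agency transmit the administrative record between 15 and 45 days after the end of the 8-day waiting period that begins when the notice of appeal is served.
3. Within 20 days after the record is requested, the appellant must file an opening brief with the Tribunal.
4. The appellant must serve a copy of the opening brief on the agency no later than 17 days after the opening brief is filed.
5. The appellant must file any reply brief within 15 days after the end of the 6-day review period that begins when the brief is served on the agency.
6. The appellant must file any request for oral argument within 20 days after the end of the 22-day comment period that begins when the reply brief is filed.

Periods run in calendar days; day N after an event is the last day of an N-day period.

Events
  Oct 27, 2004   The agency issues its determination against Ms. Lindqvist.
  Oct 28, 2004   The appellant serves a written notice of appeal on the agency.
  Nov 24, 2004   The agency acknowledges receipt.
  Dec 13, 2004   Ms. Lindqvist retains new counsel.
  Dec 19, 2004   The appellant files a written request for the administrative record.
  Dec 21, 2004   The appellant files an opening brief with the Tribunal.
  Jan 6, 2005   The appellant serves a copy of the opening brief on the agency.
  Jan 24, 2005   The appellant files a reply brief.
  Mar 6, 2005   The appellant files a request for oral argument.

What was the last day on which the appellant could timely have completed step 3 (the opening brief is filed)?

Step 3 runs from Dec 19, 2004, when the record is requested. 20 days after Dec 19, 2004 is Jan 8, 2005.

Jan 8, 2005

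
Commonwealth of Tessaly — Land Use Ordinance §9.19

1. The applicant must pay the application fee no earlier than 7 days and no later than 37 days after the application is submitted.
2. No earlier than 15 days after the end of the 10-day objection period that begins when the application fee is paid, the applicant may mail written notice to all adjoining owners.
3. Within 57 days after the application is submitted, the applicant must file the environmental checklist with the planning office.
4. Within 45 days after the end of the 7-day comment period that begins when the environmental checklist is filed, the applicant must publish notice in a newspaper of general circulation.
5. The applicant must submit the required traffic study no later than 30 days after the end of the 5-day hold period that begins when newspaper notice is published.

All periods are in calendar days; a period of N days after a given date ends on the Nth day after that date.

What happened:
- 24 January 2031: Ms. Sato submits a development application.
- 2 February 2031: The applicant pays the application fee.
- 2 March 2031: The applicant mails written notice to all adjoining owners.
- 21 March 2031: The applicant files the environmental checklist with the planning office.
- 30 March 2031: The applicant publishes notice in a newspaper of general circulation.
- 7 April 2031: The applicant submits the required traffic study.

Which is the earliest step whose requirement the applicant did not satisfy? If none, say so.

None — every step was satisfied

Step 1 — 7 and 37 days from 24 January 2031 (when the application is submitted) are 31 January 2031 and 2 March 2031 respectively; 2 February 2031 falls inside that range.
Step 2 — must wait 15 days from 12 February 2031 (end of the 10-day objection period, which began when the application fee is paid on 2 February 2031), so not before 27 February 2031; done 2 March 2031 — permitted.
Step 3 — counting 57 days from 24 January 2031 (when the application is submitted) gives a deadline of 22 March 2031; done 21 March 2031 — timely.
Step 4 — counting 45 days from 28 March 2031 (end of the 7-day comment period, which began when the environmental checklist is filed on 21 March 2031) gives a deadline of 12 May 2031; done 30 March 2031 — timely.
Step 5 — counting 30 days from 4 April 2031 (end of the 5-day hold period, which began when newspaper notice is published on 30 March 2031) gives a deadline of 4 May 2031; done 7 April 2031 — timely.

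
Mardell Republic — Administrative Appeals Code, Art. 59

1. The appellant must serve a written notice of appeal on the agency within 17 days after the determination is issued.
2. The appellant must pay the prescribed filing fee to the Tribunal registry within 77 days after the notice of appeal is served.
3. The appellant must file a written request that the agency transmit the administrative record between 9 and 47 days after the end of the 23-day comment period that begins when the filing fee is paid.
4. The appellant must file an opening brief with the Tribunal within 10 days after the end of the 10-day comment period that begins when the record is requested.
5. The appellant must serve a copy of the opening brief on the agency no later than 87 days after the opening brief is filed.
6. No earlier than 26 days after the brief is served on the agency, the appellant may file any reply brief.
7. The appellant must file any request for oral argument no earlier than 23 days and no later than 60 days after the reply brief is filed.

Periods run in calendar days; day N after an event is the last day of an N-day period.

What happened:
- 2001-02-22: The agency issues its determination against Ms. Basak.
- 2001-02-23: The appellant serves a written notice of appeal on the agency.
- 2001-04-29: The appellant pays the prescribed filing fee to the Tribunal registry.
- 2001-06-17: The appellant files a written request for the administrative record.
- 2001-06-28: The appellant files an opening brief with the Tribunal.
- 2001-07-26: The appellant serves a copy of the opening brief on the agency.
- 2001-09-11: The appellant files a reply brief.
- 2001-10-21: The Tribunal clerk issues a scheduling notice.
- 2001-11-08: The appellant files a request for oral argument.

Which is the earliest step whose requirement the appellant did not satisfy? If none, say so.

None — every step was satisfied

(1) due by 2001-02-22 + 17 days = 2001-03-11; done 2001-02-23 — timely.
(2) due by 2001-02-23 + 77 days = 2001-05-11; completed 2001-04-29, before the deadline.
(3) the permitted window runs from 2001-05-22 + 9 = 2001-05-31 to 2001-05-22 + 47 = 2001-07-08; done 2001-06-17, which is between those dates.
(4) due by 2001-06-27 + 10 days = 2001-07-07; done 2001-06-28 — timely.
(5) due by 2001-06-28 + 87 days = 2001-09-23; 2001-07-26 is within that limit.
(6) permitted from 2001-07-26 + 26 days = 2001-08-21 onward; done 2001-09-11, after the minimum wait.
(7) the permitted window runs from 2001-09-11 + 23 = 2001-10-04 to 2001-09-11 + 60 = 2001-11-10; 2001-11-08 falls inside that range.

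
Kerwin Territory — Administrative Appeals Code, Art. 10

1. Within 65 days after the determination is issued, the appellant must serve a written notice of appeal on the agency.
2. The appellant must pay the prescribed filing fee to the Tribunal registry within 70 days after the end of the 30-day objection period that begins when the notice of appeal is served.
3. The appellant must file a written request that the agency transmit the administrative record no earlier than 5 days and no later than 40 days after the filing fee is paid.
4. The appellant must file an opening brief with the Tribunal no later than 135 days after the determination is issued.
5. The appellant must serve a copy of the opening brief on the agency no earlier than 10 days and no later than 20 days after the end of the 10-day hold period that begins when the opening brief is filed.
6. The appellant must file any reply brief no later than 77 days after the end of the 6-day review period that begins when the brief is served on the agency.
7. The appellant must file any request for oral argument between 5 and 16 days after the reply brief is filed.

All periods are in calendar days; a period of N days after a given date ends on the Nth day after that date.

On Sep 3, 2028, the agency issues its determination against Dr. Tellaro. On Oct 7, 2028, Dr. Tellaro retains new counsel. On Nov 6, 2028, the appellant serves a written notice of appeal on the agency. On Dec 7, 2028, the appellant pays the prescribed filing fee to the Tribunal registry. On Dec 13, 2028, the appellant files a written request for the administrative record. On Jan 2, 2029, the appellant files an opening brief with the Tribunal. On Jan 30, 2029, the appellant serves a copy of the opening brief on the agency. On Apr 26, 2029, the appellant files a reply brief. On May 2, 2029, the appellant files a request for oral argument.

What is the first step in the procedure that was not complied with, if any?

Step 6

Step 1: 65 days after Sep 3, 2028 (when the determination is issued) is Nov 7, 2028; done Nov 6, 2028 — timely.
Step 2: 70 days after Dec 6, 2028 (end of the 30-day objection period, which began when the notice of appeal is served on Nov 6, 2028) is Feb 14, 2029; done Dec 7, 2028 — timely.
Step 3: the window is 5–40 days after Dec 7, 2028 (when the filing fee is paid), so Dec 12, 2028 through Jan 16, 2029; Dec 13, 2028 falls inside that range.
Step 4: 135 days after Sep 3, 2028 (when the determination is issued) is Jan 16, 2029; Jan 2, 2029 is within that limit.
Step 5: the window is 10–20 days after Jan 12, 2029 (end of the 10-day hold period, which began when the opening brief is filed on Jan 2, 2029), so Jan 22, 2029 through Feb 1, 2029; Jan 30, 2029 falls inside that range.
Step 6: 77 days after Feb 5, 2029 (end of the 6-day review period, which began when the brief is served on the agency on Jan 30, 2029) is Apr 23, 2029; Apr 26, 2029 misses that deadline by 3 days.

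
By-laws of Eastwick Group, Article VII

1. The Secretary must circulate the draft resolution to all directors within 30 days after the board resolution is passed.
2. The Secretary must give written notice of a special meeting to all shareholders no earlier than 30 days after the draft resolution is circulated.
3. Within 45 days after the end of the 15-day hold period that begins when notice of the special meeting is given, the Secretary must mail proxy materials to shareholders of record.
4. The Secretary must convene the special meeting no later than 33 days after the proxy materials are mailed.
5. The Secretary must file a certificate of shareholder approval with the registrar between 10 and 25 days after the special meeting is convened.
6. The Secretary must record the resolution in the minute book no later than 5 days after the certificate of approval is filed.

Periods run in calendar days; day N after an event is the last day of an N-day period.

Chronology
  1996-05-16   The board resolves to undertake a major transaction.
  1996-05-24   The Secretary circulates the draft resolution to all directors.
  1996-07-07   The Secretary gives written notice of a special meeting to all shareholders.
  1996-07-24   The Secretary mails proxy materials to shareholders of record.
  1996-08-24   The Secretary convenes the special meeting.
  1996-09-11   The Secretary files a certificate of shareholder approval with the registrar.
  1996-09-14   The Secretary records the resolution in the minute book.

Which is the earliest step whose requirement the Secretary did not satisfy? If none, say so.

None — every step was satisfied

Step 1 — counting 30 days from 1996-05-16 (when the board resolution is passed) gives a deadline of 1996-06-15; 1996-05-24 is within that limit.
Step 2 — must wait 30 days from 1996-05-24 (when the draft resolution is circulated), so not before 1996-06-23; 1996-07-07 is on or after that date.
Step 3 — counting 45 days from 1996-07-22 (end of the 15-day hold period, which began when notice of the special meeting is given on 1996-07-07) gives a deadline of 1996-09-05; completed 1996-07-24, before the deadline.
Step 4 — counting 33 days from 1996-07-24 (when the proxy materials are mailed) gives a deadline of 1996-08-26; done 1996-08-24 — timely.
Step 5 — 10 and 25 days from 1996-08-24 (when the special meeting is convened) are 1996-09-03 and 1996-09-18 respectively; done 1996-09-11 — within the window.
Step 6 — counting 5 days from 1996-09-11 (when the certificate of approval is filed) gives a deadline of 1996-09-16; completed 1996-09-14, before the deadline.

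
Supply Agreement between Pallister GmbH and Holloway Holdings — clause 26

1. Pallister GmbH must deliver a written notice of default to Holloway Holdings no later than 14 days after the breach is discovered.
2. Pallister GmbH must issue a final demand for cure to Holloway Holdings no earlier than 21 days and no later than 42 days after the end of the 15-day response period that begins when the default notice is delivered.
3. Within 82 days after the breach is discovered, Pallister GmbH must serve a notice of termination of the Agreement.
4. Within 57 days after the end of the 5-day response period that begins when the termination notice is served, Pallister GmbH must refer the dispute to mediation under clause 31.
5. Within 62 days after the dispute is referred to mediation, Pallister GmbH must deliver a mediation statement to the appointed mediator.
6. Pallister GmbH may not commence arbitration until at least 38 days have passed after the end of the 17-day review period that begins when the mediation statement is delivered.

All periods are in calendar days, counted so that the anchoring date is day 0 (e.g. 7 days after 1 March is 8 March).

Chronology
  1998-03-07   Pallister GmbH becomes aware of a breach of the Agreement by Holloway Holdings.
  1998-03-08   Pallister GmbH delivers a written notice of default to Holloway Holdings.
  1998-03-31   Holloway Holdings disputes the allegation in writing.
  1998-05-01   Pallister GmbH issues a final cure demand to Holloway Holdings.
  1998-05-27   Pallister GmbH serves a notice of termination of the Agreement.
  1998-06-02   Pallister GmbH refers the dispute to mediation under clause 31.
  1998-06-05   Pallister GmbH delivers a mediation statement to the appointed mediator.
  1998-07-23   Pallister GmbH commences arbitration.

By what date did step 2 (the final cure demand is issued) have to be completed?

1998-05-04

The default notice is delivered on 1998-03-08; the 15-day response period therefore ends 1998-03-23, and step 2 runs from that date. The window is 21–42 days after 1998-03-23; it closes on 1998-05-04.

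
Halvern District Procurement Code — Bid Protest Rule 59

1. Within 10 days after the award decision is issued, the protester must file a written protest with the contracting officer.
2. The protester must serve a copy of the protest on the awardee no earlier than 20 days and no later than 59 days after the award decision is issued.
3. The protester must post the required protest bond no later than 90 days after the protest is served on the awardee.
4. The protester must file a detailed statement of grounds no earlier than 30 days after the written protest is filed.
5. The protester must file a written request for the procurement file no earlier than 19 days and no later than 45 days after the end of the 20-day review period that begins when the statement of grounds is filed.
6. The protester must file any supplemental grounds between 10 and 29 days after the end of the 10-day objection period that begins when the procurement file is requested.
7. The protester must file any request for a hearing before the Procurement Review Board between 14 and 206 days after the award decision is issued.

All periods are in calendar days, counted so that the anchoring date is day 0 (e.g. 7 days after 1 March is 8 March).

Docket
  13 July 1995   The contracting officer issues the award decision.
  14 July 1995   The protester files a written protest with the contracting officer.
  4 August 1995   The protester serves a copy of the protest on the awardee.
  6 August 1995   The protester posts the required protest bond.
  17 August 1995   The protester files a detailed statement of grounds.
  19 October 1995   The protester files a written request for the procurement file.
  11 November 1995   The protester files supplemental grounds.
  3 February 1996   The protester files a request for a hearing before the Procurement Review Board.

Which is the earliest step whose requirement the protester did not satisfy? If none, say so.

None — every step was satisfied

Step 1: 10 days after 13 July 1995 (when the award decision is issued) is 23 July 1995; 14 July 1995 is within that limit.
Step 2: the window is 20–59 days after 13 July 1995 (when the award decision is issued), so 2 August 1995 through 10 September 1995; 4 August 1995 falls inside that range.
Step 3: 90 days after 4 August 1995 (when the protest is served on the awardee) is 2 November 1995; completed 6 August 1995, before the deadline.
Step 4: the earliest permitted date is 30 days after 14 July 1995 (when the written protest is filed), i.e. 13 August 1995; 17 August 1995 is on or after that date.
Step 5: the window is 19–45 days after 6 September 1995 (end of the 20-day review period, which began when the statement of grounds is filed on 17 August 1995), so 25 September 1995 through 21 October 1995; done 19 October 1995, which is between those dates.
Step 6: the window is 10–29 days after 29 October 1995 (end of the 10-day objection period, which began when the procurement file is requested on 19 October 1995), so 8 November 1995 through 27 November 1995; done 11 November 1995 — within the window.
Step 7: the window is 14–206 days after 13 July 1995 (when the award decision is issued), so 27 July 1995 through 4 February 1996; 3 February 1996 falls inside that range.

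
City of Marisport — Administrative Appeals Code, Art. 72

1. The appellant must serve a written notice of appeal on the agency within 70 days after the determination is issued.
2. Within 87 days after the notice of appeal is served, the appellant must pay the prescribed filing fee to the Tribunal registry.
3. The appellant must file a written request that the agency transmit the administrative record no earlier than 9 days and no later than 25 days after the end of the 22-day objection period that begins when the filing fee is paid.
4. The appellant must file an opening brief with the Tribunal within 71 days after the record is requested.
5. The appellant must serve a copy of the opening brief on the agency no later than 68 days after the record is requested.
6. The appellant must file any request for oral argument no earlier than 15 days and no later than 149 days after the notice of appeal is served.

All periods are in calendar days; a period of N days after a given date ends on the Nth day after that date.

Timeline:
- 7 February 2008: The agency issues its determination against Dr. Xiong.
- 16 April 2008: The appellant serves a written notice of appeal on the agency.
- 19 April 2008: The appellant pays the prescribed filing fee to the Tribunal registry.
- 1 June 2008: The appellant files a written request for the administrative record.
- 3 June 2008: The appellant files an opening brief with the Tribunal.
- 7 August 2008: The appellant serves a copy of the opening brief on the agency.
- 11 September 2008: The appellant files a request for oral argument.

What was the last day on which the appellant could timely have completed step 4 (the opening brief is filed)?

11 August 2008

Step 4 runs from 1 June 2008, when the record is requested. 71 days after 1 June 2008 is 11 August 2008.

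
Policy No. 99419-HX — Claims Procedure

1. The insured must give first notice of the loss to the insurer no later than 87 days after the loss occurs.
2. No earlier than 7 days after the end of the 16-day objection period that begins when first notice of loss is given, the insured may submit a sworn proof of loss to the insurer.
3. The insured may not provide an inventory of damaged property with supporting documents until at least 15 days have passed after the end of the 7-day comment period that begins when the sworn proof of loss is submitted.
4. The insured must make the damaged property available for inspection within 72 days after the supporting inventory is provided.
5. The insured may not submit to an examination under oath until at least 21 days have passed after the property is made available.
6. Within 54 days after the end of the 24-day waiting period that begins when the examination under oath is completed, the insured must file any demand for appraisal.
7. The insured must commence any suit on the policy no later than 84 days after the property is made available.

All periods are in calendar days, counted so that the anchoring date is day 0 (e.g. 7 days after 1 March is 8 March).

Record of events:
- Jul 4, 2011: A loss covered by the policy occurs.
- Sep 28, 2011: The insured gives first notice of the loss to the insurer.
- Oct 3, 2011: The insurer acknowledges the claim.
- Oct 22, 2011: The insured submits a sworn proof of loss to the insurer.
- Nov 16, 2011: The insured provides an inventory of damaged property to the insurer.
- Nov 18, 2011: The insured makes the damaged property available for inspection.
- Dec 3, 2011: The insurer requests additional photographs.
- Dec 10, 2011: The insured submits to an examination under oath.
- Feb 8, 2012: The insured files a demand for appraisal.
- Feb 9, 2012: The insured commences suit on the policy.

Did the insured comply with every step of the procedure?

Yes

Step 1: 87 days after Jul 4, 2011 (when the loss occurs) is Sep 29, 2011; done Sep 28, 2011 — timely.
Step 2: the earliest permitted date is 7 days after Oct 14, 2011 (end of the 16-day objection period, which began when first notice of loss is given on Sep 28, 2011), i.e. Oct 21, 2011; Oct 22, 2011 is on or after that date.
Step 3: the earliest permitted date is 15 days after Oct 29, 2011 (end of the 7-day comment period, which began when the sworn proof of loss is submitted on Oct 22, 2011), i.e. Nov 13, 2011; Nov 16, 2011 is on or after that date.
Step 4: 72 days after Nov 16, 2011 (when the supporting inventory is provided) is Jan 27, 2012; completed Nov 18, 2011, before the deadline.
Step 5: the earliest permitted date is 21 days after Nov 18, 2011 (when the property is made available), i.e. Dec 9, 2011; done Dec 10, 2011, after the minimum wait.
Step 6: 54 days after Jan 3, 2012 (end of the 24-day waiting period, which began when the examination under oath is completed on Dec 10, 2011) is Feb 26, 2012; done Feb 8, 2012 — timely.
Step 7: 84 days after Nov 18, 2011 (when the property is made available) is Feb 10, 2012; done Feb 9, 2012 — timely.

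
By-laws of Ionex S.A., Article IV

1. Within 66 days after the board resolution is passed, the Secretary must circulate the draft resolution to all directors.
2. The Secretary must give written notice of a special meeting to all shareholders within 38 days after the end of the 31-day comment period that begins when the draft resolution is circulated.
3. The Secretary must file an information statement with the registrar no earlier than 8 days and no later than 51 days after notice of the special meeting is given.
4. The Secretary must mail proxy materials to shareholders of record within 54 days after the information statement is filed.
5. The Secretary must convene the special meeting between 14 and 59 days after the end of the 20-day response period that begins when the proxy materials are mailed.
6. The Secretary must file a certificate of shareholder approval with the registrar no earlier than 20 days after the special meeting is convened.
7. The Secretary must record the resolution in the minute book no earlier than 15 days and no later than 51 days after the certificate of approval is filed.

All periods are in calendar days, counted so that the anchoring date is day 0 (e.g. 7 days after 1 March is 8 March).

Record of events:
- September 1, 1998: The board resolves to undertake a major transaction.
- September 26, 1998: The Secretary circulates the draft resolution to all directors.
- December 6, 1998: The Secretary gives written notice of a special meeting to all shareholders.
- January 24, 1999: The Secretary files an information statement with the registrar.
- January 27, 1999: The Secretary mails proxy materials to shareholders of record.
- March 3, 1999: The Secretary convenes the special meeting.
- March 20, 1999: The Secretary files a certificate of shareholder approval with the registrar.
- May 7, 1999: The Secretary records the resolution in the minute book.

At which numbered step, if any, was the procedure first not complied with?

Step 1 — counting 66 days from September 1, 1998 (when the board resolution is passed) gives a deadline of November 6, 1998; done September 26, 1998 — timely.
Step 2 — counting 38 days from October 27, 1998 (end of the 31-day comment period, which began when the draft resolution is circulated on September 26, 1998) gives a deadline of December 4, 1998; December 6, 1998 misses that deadline by 2 days.

Step 2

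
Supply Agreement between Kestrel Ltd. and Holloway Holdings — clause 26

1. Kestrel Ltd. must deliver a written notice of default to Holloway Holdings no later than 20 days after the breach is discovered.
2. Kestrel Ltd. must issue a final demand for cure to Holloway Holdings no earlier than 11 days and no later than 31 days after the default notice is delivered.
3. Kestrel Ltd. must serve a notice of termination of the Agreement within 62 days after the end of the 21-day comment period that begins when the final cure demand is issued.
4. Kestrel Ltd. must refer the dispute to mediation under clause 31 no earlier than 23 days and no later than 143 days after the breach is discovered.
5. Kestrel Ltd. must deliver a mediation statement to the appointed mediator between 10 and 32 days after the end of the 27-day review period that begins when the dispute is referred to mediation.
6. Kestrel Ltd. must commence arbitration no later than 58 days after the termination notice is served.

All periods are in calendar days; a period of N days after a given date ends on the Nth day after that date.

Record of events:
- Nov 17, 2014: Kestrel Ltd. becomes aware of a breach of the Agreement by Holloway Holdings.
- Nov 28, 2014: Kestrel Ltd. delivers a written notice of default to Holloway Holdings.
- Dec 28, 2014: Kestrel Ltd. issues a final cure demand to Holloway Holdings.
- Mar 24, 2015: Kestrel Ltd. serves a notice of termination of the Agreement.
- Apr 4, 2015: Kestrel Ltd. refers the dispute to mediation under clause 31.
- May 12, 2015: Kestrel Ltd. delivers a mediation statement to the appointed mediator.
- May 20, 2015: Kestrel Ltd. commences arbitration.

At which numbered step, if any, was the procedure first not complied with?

Step 3

Step 1 — counting 20 days from Nov 17, 2014 (when the breach is discovered) gives a deadline of Dec 7, 2014; Nov 28, 2014 is within that limit.
Step 2 — 11 and 31 days from Nov 28, 2014 (when the default notice is delivered) are Dec 9, 2014 and Dec 29, 2014 respectively; done Dec 28, 2014 — within the window.
Step 3 — counting 62 days from Jan 18, 2015 (end of the 21-day comment period, which began when the final cure demand is issued on Dec 28, 2014) gives a deadline of Mar 21, 2015; not done until Mar 24, 2015, 3 days after the deadline.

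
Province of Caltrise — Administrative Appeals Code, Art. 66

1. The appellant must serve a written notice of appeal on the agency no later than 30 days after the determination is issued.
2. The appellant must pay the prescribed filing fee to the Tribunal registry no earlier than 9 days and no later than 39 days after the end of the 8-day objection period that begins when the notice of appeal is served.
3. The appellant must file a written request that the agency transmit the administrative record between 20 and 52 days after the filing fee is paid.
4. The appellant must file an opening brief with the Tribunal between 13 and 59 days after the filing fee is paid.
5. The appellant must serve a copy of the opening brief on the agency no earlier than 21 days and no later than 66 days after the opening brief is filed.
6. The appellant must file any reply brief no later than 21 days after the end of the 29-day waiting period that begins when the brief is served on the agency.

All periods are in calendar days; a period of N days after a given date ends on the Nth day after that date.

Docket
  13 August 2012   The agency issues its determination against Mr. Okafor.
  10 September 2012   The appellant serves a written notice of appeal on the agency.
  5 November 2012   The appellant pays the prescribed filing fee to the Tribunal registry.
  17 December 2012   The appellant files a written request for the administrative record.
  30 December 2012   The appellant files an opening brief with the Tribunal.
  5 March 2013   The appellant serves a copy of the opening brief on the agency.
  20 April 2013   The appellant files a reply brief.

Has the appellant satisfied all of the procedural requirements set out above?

No

Step 1 — counting 30 days from 13 August 2012 (when the determination is issued) gives a deadline of 12 September 2012; done 10 September 2012 — timely.
Step 2 — 9 and 39 days from 18 September 2012 (end of the 8-day objection period, which began when the notice of appeal is served on 10 September 2012) are 27 September 2012 and 27 October 2012 respectively; done 5 November 2012 — 9 days after the window closed.
No need to go further; step 2 was not satisfied.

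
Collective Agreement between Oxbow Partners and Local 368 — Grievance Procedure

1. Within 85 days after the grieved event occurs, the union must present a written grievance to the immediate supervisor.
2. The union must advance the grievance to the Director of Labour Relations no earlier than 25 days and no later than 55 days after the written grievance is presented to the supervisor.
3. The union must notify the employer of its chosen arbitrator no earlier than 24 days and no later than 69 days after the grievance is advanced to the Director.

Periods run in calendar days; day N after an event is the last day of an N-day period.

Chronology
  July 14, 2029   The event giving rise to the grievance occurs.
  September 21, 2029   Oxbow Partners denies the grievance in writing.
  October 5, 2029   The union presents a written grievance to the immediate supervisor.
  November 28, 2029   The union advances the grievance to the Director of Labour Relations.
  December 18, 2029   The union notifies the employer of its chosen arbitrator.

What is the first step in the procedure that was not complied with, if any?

Step 1 — counting 85 days from July 14, 2029 (when the grieved event occurs) gives a deadline of October 7, 2029; completed October 5, 2029, before the deadline.
Step 2 — 25 and 55 days from October 5, 2029 (when the written grievance is presented to the supervisor) are October 30, 2029 and November 29, 2029 respectively; done November 28, 2029 — within the window.
Step 3 — 24 and 69 days from November 28, 2029 (when the grievance is advanced to the Director) are December 22, 2029 and February 5, 2030 respectively; done December 18, 2029 — 4 days before the window opened.
The procedure was therefore not followed at step 3.

Step 3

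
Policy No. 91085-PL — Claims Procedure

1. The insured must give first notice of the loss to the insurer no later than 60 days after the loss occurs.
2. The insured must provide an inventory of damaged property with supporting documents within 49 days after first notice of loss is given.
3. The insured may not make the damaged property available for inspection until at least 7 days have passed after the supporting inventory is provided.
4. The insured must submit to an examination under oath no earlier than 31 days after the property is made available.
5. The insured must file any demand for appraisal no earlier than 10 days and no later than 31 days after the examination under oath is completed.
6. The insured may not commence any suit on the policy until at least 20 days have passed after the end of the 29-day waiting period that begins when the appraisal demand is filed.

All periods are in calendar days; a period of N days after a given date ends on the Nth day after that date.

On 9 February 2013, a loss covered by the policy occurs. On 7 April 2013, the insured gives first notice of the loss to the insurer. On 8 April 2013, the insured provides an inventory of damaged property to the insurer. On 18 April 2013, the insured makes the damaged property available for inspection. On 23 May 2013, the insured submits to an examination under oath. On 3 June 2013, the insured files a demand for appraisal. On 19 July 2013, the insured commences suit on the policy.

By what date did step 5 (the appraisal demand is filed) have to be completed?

Step 5 runs from 23 May 2013, when the examination under oath is completed. The window is 10–31 days after 23 May 2013; it closes on 23 June 2013.

23 June 2013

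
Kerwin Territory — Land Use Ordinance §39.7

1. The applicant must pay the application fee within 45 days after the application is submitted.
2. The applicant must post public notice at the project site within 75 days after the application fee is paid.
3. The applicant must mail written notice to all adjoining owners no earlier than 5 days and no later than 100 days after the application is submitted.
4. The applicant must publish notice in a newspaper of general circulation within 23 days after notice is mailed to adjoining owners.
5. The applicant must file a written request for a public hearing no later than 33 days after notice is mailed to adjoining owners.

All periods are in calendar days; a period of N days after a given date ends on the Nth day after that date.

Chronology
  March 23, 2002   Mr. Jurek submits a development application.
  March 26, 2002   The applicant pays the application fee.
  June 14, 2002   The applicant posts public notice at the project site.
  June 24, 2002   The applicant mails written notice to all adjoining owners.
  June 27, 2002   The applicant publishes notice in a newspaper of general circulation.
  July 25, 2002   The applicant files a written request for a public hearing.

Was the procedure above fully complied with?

No

(1) due by March 23, 2002 + 45 days = May 7, 2002; completed March 26, 2002, before the deadline.
(2) due by March 26, 2002 + 75 days = June 9, 2002; done June 14, 2002 — 5 days late.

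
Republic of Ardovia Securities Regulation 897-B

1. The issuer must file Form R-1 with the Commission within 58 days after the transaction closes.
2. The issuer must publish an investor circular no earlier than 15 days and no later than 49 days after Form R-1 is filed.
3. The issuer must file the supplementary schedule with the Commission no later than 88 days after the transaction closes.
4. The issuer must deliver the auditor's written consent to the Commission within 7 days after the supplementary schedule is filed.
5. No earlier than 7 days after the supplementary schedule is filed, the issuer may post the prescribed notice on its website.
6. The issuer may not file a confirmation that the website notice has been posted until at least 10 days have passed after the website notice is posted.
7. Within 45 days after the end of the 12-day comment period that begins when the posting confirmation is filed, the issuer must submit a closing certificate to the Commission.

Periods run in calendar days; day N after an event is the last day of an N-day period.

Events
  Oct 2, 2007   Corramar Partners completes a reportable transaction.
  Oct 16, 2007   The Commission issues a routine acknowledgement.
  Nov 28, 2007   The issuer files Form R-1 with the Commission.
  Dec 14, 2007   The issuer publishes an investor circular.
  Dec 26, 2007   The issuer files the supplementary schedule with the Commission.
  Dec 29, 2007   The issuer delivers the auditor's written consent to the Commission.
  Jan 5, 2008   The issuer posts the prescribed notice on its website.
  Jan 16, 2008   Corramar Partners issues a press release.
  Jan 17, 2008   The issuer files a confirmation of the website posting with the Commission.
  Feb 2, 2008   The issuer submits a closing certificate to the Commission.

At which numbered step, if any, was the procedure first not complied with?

None — every step was satisfied

Step 1: 58 days after Oct 2, 2007 (when the transaction closes) is Nov 29, 2007; Nov 28, 2007 is within that limit.
Step 2: the window is 15–49 days after Nov 28, 2007 (when Form R-1 is filed), so Dec 13, 2007 through Jan 16, 2008; Dec 14, 2007 falls inside that range.
Step 3: 88 days after Oct 2, 2007 (when the transaction closes) is Dec 29, 2007; done Dec 26, 2007 — timely.
Step 4: 7 days after Dec 26, 2007 (when the supplementary schedule is filed) is Jan 2, 2008; completed Dec 29, 2007, before the deadline.
Step 5: the earliest permitted date is 7 days after Dec 26, 2007 (when the supplementary schedule is filed), i.e. Jan 2, 2008; Jan 5, 2008 is on or after that date.
Step 6: the earliest permitted date is 10 days after Jan 5, 2008 (when the website notice is posted), i.e. Jan 15, 2008; done Jan 17, 2008, after the minimum wait.
Step 7: 45 days after Jan 29, 2008 (end of the 12-day comment period, which began when the posting confirmation is filed on Jan 17, 2008) is Mar 14, 2008; completed Feb 2, 2008, before the deadline.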